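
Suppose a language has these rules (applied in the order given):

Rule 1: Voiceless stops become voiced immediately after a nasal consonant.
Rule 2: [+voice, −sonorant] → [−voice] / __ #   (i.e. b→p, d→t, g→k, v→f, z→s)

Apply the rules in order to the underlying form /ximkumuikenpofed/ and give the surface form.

Rule 1 (post-nasal voicing): /k/ is a voiceless stop immediately after the nasal /m/, so it voices to [g]. /p/ is a voiceless stop immediately after the nasal /n/, so it voices to [b]. /ximkumuikenpofed/ → ximgumuikenbofed.
Rule 2 (final devoicing): /d/ is a voiced obstruent in word-final position, so it devoices to [t]. /ximgumuikenbofed/ → ximgumuikenbofet.

ximgumuikenbofet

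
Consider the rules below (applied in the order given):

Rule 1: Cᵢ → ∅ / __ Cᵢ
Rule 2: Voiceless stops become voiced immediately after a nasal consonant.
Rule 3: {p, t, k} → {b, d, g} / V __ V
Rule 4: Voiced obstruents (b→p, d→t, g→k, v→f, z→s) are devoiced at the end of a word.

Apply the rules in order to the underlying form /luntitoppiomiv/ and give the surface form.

Rule 1 (degemination): /pp/ is a geminate; the first /p/ deletes. /luntitoppiomiv/ → luntitopiomiv.
Rule 2 (post-nasal voicing): /t/ is a voiceless stop immediately after the nasal /n/, so it voices to [d]. /luntitopiomiv/ → lunditopiomiv.
Rule 3 (intervocalic voicing): /t/ is a voiceless stop between vowels /i/ and /o/, so it voices to [d]. /p/ is a voiceless stop between vowels /o/ and /i/, so it voices to [b]. /lunditopiomiv/ → lundidobiomiv.
Rule 4 (final devoicing): /v/ is a voiced obstruent in word-final position, so it devoices to [f]. /lundidobiomiv/ → lundidobiomif.

lundidobiomif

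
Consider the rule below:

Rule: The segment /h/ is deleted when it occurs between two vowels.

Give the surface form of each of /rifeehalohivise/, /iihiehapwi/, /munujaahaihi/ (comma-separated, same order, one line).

/rifeehalohivise/: /h/ occurs between vowels /e/ and /a/, so it deletes. /h/ occurs between vowels /o/ and /i/, so it deletes. → [rifeealoivise].
/iihiehapwi/: /h/ occurs between vowels /i/ and /i/, so it deletes. /h/ occurs between vowels /e/ and /a/, so it deletes. → [iiieapwi].
/munujaahaihi/: /h/ occurs between vowels /a/ and /a/, so it deletes. /h/ occurs between vowels /i/ and /i/, so it deletes. → [munujaaaii].

rifeealoivise, iiieapwi, munujaaaii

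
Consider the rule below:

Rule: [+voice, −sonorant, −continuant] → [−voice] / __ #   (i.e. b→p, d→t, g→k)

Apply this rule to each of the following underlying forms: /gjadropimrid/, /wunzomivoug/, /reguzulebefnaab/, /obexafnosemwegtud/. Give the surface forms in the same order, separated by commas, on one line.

gjadropimrit, wunzomivouk, reguzulebefnaap, obexafnosemwegtut

/gjadropimrid/: /d/ is a voiced stop in word-final position, so it devoices to [t]. → [gjadropimrit].
/wunzomivoug/: /g/ is a voiced stop in word-final position, so it devoices to [k]. → [wunzomivouk].
/reguzulebefnaab/: /b/ is a voiced stop in word-final position, so it devoices to [p]. → [reguzulebefnaap].
/obexafnosemwegtud/: /d/ is a voiced stop in word-final position, so it devoices to [t]. → [obexafnosemwegtut].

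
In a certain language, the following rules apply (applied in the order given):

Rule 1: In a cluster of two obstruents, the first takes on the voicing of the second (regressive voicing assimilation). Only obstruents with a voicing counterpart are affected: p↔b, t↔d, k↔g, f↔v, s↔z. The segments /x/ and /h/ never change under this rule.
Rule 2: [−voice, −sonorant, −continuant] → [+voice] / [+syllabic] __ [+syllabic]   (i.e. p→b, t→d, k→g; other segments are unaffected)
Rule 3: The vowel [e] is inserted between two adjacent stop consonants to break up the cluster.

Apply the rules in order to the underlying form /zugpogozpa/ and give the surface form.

zukepogospa

Rule 1 (regressive voicing assimilation): /g/ precedes the voiceless obstruent /p/, so it devoices to [k] by assimilation. /z/ precedes the voiceless obstruent /p/, so it devoices to [s] by assimilation. /zugpogozpa/ → zukpogospa.
Rule 2 (intervocalic voicing): no segment meets the environment; /zukpogospa/ is unchanged.
Rule 3 (stop-cluster e-epenthesis): /k/ and /p/ form a stop–stop cluster, so [e] is inserted between them. /zukpogospa/ → zukepogospa.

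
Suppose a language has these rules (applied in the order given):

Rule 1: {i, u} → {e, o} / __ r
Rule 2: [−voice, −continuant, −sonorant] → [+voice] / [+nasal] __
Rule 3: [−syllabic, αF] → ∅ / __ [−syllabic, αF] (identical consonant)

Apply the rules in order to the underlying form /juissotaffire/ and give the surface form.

juisotafere

Rule 1 (pre-rhotic lowering): /i/ is a high vowel immediately before /r/, so it lowers to [e]. /juissotaffire/ → juissotaffere.
Rule 2 (post-nasal voicing): no segment meets the environment; /juissotaffere/ is unchanged.
Rule 3 (degemination): /ss/ is a geminate; the first /s/ deletes. /ff/ is a geminate; the first /f/ deletes. /juissotaffere/ → juisotafere.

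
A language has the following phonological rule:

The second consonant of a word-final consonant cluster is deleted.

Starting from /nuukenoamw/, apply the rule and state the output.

/w/ is the second consonant of a word-final cluster /mw/, so it deletes.
The other instances of /n/, /k/, /m/ do not occur in the required environment and remain unchanged.
Surface form: [nuukenoam].

nuukenoam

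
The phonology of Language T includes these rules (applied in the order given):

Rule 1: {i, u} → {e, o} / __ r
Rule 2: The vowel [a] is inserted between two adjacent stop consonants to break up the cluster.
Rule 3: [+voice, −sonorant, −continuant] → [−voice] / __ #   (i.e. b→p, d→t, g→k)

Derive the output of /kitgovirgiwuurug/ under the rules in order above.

kitagovergiwuoruk

Rule 1 (pre-rhotic lowering): /i/ is a high vowel immediately before /r/, so it lowers to [e]. /u/ is a high vowel immediately before /r/, so it lowers to [o]. /kitgovirgiwuurug/ → kitgovergiwuorug.
Rule 2 (stop-cluster a-epenthesis): /t/ and /g/ form a stop–stop cluster, so [a] is inserted between them. /kitgovergiwuorug/ → kitagovergiwuorug.
Rule 3 (final devoicing): /g/ is a voiced stop in word-final position, so it devoices to [k]. /kitagovergiwuorug/ → kitagovergiwuoruk.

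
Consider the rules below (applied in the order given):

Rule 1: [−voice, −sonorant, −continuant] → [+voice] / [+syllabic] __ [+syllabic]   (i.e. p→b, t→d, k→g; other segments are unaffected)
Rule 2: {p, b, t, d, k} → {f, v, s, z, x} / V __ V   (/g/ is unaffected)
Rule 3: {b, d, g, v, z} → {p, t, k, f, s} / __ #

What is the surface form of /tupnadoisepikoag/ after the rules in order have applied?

Rule 1 (intervocalic voicing): /p/ is a voiceless stop between vowels /e/ and /i/, so it voices to [b]. /k/ is a voiceless stop between vowels /i/ and /o/, so it voices to [g]. /tupnadoisepikoag/ → tupnadoisebigoag.
Rule 2 (intervocalic spirantization): /d/ is a stop between vowels /a/ and /o/, so it spirantizes to the fricative [z]. /b/ is a stop between vowels /e/ and /i/, so it spirantizes to the fricative [v]. /tupnadoisebigoag/ → tupnazoisevigoag.
Rule 3 (final devoicing): /g/ is a voiced obstruent in word-final position, so it devoices to [k]. /tupnazoisevigoag/ → tupnazoisevigoak.

tupnazoisevigoak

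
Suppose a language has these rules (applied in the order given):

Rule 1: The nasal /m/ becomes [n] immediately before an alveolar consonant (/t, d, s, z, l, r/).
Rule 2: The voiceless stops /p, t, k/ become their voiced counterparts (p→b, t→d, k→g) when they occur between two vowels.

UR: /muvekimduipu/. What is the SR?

muveginduibu

Rule 1 (nasal place assimilation): /m/ precedes the alveolar consonant /d/, so it assimilates in place to [n]. /muvekimduipu/ → muvekinduipu.
Rule 2 (intervocalic voicing): /k/ is a voiceless stop between vowels /e/ and /i/, so it voices to [g]. /p/ is a voiceless stop between vowels /i/ and /u/, so it voices to [b]. /muvekinduipu/ → muveginduibu.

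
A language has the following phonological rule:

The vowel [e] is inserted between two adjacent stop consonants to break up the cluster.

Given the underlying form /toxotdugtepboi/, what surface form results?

/t/ and /d/ form a stop–stop cluster, so [e] is inserted between them.
/g/ and /t/ form a stop–stop cluster, so [e] is inserted between them.
/p/ and /b/ form a stop–stop cluster, so [e] is inserted between them.
Surface form: [toxotedugetepeboi].

toxotedugetepeboi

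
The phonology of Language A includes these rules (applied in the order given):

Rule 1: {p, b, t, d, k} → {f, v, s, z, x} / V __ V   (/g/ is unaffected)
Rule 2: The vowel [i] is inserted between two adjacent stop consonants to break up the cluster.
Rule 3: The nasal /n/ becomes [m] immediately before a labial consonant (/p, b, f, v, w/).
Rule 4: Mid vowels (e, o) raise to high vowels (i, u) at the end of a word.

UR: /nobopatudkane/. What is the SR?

Rule 1 (intervocalic spirantization): /b/ is a stop between vowels /o/ and /o/, so it spirantizes to the fricative [v]. /p/ is a stop between vowels /o/ and /a/, so it spirantizes to the fricative [f]. /t/ is a stop between vowels /a/ and /u/, so it spirantizes to the fricative [s]. /nobopatudkane/ → novofasudkane.
Rule 2 (stop-cluster i-epenthesis): /d/ and /k/ form a stop–stop cluster, so [i] is inserted between them. /novofasudkane/ → novofasudikane.
Rule 3 (nasal place assimilation): no segment meets the environment; /novofasudikane/ is unchanged.
Rule 4 (final vowel raising): /e/ is a mid vowel in word-final position, so it raises to [i]. /novofasudikane/ → novofasudikani.

novofasudikani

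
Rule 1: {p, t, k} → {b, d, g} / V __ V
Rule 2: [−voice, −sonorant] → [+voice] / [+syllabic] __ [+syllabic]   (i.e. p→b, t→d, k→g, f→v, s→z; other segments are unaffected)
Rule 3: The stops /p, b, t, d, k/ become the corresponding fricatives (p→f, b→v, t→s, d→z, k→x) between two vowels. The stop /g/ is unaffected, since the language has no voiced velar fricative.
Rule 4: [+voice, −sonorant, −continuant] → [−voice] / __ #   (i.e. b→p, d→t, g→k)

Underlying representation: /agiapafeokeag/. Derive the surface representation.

Rule 1 (intervocalic voicing): /p/ is a voiceless stop between vowels /a/ and /a/, so it voices to [b]. /k/ is a voiceless stop between vowels /o/ and /e/, so it voices to [g]. /agiapafeokeag/ → agiabafeogeag.
Rule 2 (intervocalic voicing): /f/ is a voiceless obstruent between vowels /a/ and /e/, so it voices to [v]. /agiabafeogeag/ → agiabaveogeag.
Rule 3 (intervocalic spirantization): /b/ is a stop between vowels /a/ and /a/, so it spirantizes to the fricative [v]. /agiabaveogeag/ → agiavaveogeag.
Rule 4 (final devoicing): /g/ is a voiced stop in word-final position, so it devoices to [k]. /agiavaveogeag/ → agiavaveogeak.

agiavaveogeak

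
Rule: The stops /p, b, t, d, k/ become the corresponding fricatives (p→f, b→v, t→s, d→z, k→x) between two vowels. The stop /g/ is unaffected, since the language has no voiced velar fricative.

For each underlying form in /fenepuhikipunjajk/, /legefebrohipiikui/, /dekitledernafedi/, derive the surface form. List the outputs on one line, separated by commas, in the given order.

/fenepuhikipunjajk/: /p/ is a stop between vowels /e/ and /u/, so it spirantizes to the fricative [f]. /k/ is a stop between vowels /i/ and /i/, so it spirantizes to the fricative [x]. /p/ is a stop between vowels /i/ and /u/, so it spirantizes to the fricative [f]. → [fenefuhixifunjajk].
/legefebrohipiikui/: /p/ is a stop between vowels /i/ and /i/, so it spirantizes to the fricative [f]. /k/ is a stop between vowels /i/ and /u/, so it spirantizes to the fricative [x]. → [legefebrohifiixui].
/dekitledernafedi/: /k/ is a stop between vowels /e/ and /i/, so it spirantizes to the fricative [x]. /d/ is a stop between vowels /e/ and /e/, so it spirantizes to the fricative [z]. /d/ is a stop between vowels /e/ and /i/, so it spirantizes to the fricative [z]. → [dexitlezernafezi].

fenefuhixifunjajk, legefebrohifiixui, dexitlezernafezi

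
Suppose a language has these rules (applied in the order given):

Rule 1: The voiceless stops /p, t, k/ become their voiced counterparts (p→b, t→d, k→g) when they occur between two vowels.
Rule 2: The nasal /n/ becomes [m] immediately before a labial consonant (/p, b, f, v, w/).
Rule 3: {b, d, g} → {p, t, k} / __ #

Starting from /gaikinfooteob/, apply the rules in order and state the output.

Rule 1 (intervocalic voicing): /k/ is a voiceless stop between vowels /i/ and /i/, so it voices to [g]. /t/ is a voiceless stop between vowels /o/ and /e/, so it voices to [d]. /gaikinfooteob/ → gaiginfoodeob.
Rule 2 (nasal place assimilation): /n/ precedes the labial consonant /f/, so it assimilates in place to [m]. /gaiginfoodeob/ → gaigimfoodeob.
Rule 3 (final devoicing): /b/ is a voiced stop in word-final position, so it devoices to [p]. /gaigimfoodeob/ → gaigimfoodeop.

gaigimfoodeop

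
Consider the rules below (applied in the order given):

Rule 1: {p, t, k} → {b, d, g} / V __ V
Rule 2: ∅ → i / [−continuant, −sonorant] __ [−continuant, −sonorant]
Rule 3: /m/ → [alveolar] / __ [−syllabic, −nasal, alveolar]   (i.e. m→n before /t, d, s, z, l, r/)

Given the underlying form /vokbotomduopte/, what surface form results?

vokibodonduopite

Rule 1 (intervocalic voicing): /t/ is a voiceless stop between vowels /o/ and /o/, so it voices to [d]. /vokbotomduopte/ → vokbodomduopte.
Rule 2 (stop-cluster i-epenthesis): /k/ and /b/ form a stop–stop cluster, so [i] is inserted between them. /p/ and /t/ form a stop–stop cluster, so [i] is inserted between them. /vokbodomduopte/ → vokibodomduopite.
Rule 3 (nasal place assimilation): /m/ precedes the alveolar consonant /d/, so it assimilates in place to [n]. /vokibodomduopite/ → vokibodonduopite.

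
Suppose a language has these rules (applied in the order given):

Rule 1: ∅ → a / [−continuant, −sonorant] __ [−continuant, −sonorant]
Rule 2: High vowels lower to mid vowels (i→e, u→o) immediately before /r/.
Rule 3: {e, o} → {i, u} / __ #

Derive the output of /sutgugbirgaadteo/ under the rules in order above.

Rule 1 (stop-cluster a-epenthesis): /t/ and /g/ form a stop–stop cluster, so [a] is inserted between them. /g/ and /b/ form a stop–stop cluster, so [a] is inserted between them. /d/ and /t/ form a stop–stop cluster, so [a] is inserted between them. /sutgugbirgaadteo/ → sutagugabirgaadateo.
Rule 2 (pre-rhotic lowering): /i/ is a high vowel immediately before /r/, so it lowers to [e]. /sutagugabirgaadateo/ → sutagugabergaadateo.
Rule 3 (final vowel raising): /o/ is a mid vowel in word-final position, so it raises to [u]. /sutagugabergaadateo/ → sutagugabergaadateu.

sutagugabergaadateu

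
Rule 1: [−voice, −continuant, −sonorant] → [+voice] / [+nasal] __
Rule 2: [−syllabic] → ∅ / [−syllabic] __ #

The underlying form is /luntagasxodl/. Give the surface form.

lundagasxod

Rule 1 (post-nasal voicing): /t/ is a voiceless stop immediately after the nasal /n/, so it voices to [d]. /luntagasxodl/ → lundagasxodl.
Rule 2 (final cluster simplification): /l/ is the second consonant of a word-final cluster /dl/, so it deletes. /lundagasxodl/ → lundagasxod.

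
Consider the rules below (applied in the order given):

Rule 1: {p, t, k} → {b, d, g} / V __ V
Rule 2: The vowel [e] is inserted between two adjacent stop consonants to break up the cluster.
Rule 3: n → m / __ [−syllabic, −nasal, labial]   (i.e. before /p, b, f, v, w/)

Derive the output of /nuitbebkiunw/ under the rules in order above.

Rule 1 (intervocalic voicing): no segment meets the environment; /nuitbebkiunw/ is unchanged.
Rule 2 (stop-cluster e-epenthesis): /t/ and /b/ form a stop–stop cluster, so [e] is inserted between them. /b/ and /k/ form a stop–stop cluster, so [e] is inserted between them. /nuitbebkiunw/ → nuitebebekiunw.
Rule 3 (nasal place assimilation): /n/ precedes the labial consonant /w/, so it assimilates in place to [m]. /nuitebebekiunw/ → nuitebebekiumw.

nuitebebekiumw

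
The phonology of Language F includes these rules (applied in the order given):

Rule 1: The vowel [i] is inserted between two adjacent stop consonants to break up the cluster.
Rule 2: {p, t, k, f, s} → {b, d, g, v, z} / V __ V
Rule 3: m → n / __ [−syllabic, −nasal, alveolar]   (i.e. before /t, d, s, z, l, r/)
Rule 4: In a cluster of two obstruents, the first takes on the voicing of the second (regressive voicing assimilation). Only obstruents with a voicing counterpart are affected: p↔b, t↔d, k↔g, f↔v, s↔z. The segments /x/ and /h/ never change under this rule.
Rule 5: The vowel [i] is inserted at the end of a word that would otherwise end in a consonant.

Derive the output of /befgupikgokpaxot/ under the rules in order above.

Rule 1 (stop-cluster i-epenthesis): /k/ and /g/ form a stop–stop cluster, so [i] is inserted between them. /k/ and /p/ form a stop–stop cluster, so [i] is inserted between them. /befgupikgokpaxot/ → befgupikigokipaxot.
Rule 2 (intervocalic voicing): /p/ is a voiceless obstruent between vowels /u/ and /i/, so it voices to [b]. /k/ is a voiceless obstruent between vowels /i/ and /i/, so it voices to [g]. /k/ is a voiceless obstruent between vowels /o/ and /i/, so it voices to [g]. /p/ is a voiceless obstruent between vowels /i/ and /a/, so it voices to [b]. /befgupikigokipaxot/ → befgubigigogibaxot.
Rule 3 (nasal place assimilation): no segment meets the environment; /befgubigigogibaxot/ is unchanged.
Rule 4 (regressive voicing assimilation): /f/ precedes the voiced obstruent /g/, so it voices to [v] by assimilation. /befgubigigogibaxot/ → bevgubigigogibaxot.
Rule 5 (final i-epenthesis): the form ends in the consonant /t/, so [i] is inserted word-finally. /bevgubigigogibaxot/ → bevgubigigogibaxoti.

bevgubigigogibaxoti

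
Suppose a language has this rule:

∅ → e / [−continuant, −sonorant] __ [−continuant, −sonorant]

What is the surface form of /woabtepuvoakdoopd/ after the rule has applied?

woabetepuvoakedooped

/b/ and /t/ form a stop–stop cluster, so [e] is inserted between them.
/k/ and /d/ form a stop–stop cluster, so [e] is inserted between them.
/p/ and /d/ form a stop–stop cluster, so [e] is inserted between them.
Surface form: [woabetepuvoakedooped].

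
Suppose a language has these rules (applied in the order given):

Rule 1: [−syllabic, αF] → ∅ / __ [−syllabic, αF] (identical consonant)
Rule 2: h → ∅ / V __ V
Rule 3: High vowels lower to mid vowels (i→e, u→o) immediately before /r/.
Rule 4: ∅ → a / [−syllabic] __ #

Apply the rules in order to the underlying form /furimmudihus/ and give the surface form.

Rule 1 (degemination): /mm/ is a geminate; the first /m/ deletes. /furimmudihus/ → furimudihus.
Rule 2 (intervocalic h-deletion): /h/ occurs between vowels /i/ and /u/, so it deletes. /furimudihus/ → furimudius.
Rule 3 (pre-rhotic lowering): /u/ is a high vowel immediately before /r/, so it lowers to [o]. /furimudius/ → forimudius.
Rule 4 (final a-epenthesis): the form ends in the consonant /s/, so [a] is inserted word-finally. /forimudius/ → forimudiusa.

forimudiusa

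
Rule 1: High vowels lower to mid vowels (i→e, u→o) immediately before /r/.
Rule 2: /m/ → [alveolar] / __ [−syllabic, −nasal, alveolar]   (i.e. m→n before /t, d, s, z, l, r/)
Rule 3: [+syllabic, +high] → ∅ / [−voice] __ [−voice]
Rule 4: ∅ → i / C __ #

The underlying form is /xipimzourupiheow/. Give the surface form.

xpinzoorupheowi

Rule 1 (pre-rhotic lowering): /u/ is a high vowel immediately before /r/, so it lowers to [o]. /xipimzourupiheow/ → xipimzoorupiheow.
Rule 2 (nasal place assimilation): /m/ precedes the alveolar consonant /z/, so it assimilates in place to [n]. /xipimzoorupiheow/ → xipinzoorupiheow.
Rule 3 (high vowel syncope): /i/ is a high vowel flanked by voiceless consonants /x/ and /p/, so it deletes. /i/ is a high vowel flanked by voiceless consonants /p/ and /h/, so it deletes. /xipinzoorupiheow/ → xpinzoorupheow.
Rule 4 (final i-epenthesis): the form ends in the consonant /w/, so [i] is inserted word-finally. /xpinzoorupheow/ → xpinzoorupheowi.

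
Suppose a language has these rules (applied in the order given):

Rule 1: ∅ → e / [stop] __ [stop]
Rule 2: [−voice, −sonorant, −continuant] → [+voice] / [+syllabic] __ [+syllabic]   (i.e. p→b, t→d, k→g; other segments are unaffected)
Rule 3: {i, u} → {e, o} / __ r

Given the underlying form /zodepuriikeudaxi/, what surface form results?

Rule 1 (stop-cluster e-epenthesis): no segment meets the environment; /zodepuriikeudaxi/ is unchanged.
Rule 2 (intervocalic voicing): /p/ is a voiceless stop between vowels /e/ and /u/, so it voices to [b]. /k/ is a voiceless stop between vowels /i/ and /e/, so it voices to [g]. /zodepuriikeudaxi/ → zodeburiigeudaxi.
Rule 3 (pre-rhotic lowering): /u/ is a high vowel immediately before /r/, so it lowers to [o]. /zodeburiigeudaxi/ → zodeboriigeudaxi.

zodeboriigeudaxi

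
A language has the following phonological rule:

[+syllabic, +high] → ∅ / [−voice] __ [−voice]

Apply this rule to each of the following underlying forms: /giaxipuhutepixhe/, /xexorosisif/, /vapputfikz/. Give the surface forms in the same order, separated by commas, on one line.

giaxphtepxhe, xexorossf, vapptfkz

/giaxipuhutepixhe/: /i/ is a high vowel flanked by voiceless consonants /x/ and /p/, so it deletes. /u/ is a high vowel flanked by voiceless consonants /p/ and /h/, so it deletes. /u/ is a high vowel flanked by voiceless consonants /h/ and /t/, so it deletes. /i/ is a high vowel flanked by voiceless consonants /p/ and /x/, so it deletes. → [giaxphtepxhe].
/xexorosisif/: /i/ is a high vowel flanked by voiceless consonants /s/ and /s/, so it deletes. /i/ is a high vowel flanked by voiceless consonants /s/ and /f/, so it deletes. → [xexorossf].
/vapputfikz/: /u/ is a high vowel flanked by voiceless consonants /p/ and /t/, so it deletes. /i/ is a high vowel flanked by voiceless consonants /f/ and /k/, so it deletes. → [vapptfkz].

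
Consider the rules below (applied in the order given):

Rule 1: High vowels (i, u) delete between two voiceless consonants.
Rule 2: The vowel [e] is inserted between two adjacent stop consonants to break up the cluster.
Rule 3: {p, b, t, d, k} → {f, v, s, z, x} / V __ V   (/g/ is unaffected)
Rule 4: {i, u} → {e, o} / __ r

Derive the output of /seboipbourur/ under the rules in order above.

Rule 1 (high vowel syncope): no segment meets the environment; /seboipbourur/ is unchanged.
Rule 2 (stop-cluster e-epenthesis): /p/ and /b/ form a stop–stop cluster, so [e] is inserted between them. /seboipbourur/ → seboipebourur.
Rule 3 (intervocalic spirantization): /b/ is a stop between vowels /e/ and /o/, so it spirantizes to the fricative [v]. /p/ is a stop between vowels /i/ and /e/, so it spirantizes to the fricative [f]. /b/ is a stop between vowels /e/ and /o/, so it spirantizes to the fricative [v]. /seboipebourur/ → sevoifevourur.
Rule 4 (pre-rhotic lowering): /u/ is a high vowel immediately before /r/, so it lowers to [o]. /u/ is a high vowel immediately before /r/, so it lowers to [o]. /sevoifevourur/ → sevoifevooror.

sevoifevooror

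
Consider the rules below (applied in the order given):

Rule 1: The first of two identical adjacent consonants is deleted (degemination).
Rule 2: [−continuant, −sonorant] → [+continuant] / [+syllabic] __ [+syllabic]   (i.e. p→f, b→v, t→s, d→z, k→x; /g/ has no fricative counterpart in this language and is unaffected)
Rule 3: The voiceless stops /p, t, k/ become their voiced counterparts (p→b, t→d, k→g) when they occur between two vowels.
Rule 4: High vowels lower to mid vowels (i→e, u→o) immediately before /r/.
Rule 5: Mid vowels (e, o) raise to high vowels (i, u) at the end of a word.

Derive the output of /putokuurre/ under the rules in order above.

Rule 1 (degemination): /rr/ is a geminate; the first /r/ deletes. /putokuurre/ → putokuure.
Rule 2 (intervocalic spirantization): /t/ is a stop between vowels /u/ and /o/, so it spirantizes to the fricative [s]. /k/ is a stop between vowels /o/ and /u/, so it spirantizes to the fricative [x]. /putokuure/ → pusoxuure.
Rule 3 (intervocalic voicing): no segment meets the environment; /pusoxuure/ is unchanged.
Rule 4 (pre-rhotic lowering): /u/ is a high vowel immediately before /r/, so it lowers to [o]. /pusoxuure/ → pusoxuore.
Rule 5 (final vowel raising): /e/ is a mid vowel in word-final position, so it raises to [i]. /pusoxuore/ → pusoxuori.

pusoxuori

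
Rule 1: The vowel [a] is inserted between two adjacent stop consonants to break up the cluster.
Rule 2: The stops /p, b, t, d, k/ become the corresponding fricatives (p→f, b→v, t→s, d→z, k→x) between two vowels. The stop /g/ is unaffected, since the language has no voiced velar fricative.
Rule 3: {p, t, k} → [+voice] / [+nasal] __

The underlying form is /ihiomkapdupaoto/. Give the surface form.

ihiomgafazufaoso

Rule 1 (stop-cluster a-epenthesis): /p/ and /d/ form a stop–stop cluster, so [a] is inserted between them. /ihiomkapdupaoto/ → ihiomkapadupaoto.
Rule 2 (intervocalic spirantization): /p/ is a stop between vowels /a/ and /a/, so it spirantizes to the fricative [f]. /d/ is a stop between vowels /a/ and /u/, so it spirantizes to the fricative [z]. /p/ is a stop between vowels /u/ and /a/, so it spirantizes to the fricative [f]. /t/ is a stop between vowels /o/ and /o/, so it spirantizes to the fricative [s]. /ihiomkapadupaoto/ → ihiomkafazufaoso.
Rule 3 (post-nasal voicing): /k/ is a voiceless stop immediately after the nasal /m/, so it voices to [g]. /ihiomkafazufaoso/ → ihiomgafazufaoso.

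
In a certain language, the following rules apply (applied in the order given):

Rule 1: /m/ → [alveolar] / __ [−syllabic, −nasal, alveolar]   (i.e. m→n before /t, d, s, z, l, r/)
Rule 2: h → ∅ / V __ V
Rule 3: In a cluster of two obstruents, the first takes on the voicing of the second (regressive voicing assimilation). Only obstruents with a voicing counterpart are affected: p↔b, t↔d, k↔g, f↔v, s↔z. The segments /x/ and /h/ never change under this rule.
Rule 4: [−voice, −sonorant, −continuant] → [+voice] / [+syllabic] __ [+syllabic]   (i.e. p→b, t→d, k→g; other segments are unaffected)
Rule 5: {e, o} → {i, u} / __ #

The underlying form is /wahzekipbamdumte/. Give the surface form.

Rule 1 (nasal place assimilation): /m/ precedes the alveolar consonant /d/, so it assimilates in place to [n]. /m/ precedes the alveolar consonant /t/, so it assimilates in place to [n]. /wahzekipbamdumte/ → wahzekipbandunte.
Rule 2 (intervocalic h-deletion): no segment meets the environment; /wahzekipbandunte/ is unchanged.
Rule 3 (regressive voicing assimilation): /p/ precedes the voiced obstruent /b/, so it voices to [b] by assimilation. /wahzekipbandunte/ → wahzekibbandunte.
Rule 4 (intervocalic voicing): /k/ is a voiceless stop between vowels /e/ and /i/, so it voices to [g]. /wahzekibbandunte/ → wahzegibbandunte.
Rule 5 (final vowel raising): /e/ is a mid vowel in word-final position, so it raises to [i]. /wahzegibbandunte/ → wahzegibbandunti.

wahzegibbandunti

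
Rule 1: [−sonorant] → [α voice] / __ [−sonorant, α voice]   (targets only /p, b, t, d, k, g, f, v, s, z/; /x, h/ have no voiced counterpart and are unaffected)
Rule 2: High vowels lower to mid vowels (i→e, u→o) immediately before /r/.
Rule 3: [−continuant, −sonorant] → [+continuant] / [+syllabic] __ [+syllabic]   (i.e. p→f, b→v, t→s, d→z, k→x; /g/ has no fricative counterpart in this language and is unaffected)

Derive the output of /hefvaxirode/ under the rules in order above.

hevvaxeroze

Rule 1 (regressive voicing assimilation): /f/ precedes the voiced obstruent /v/, so it voices to [v] by assimilation. /hefvaxirode/ → hevvaxirode.
Rule 2 (pre-rhotic lowering): /i/ is a high vowel immediately before /r/, so it lowers to [e]. /hevvaxirode/ → hevvaxerode.
Rule 3 (intervocalic spirantization): /d/ is a stop between vowels /o/ and /e/, so it spirantizes to the fricative [z]. /hevvaxerode/ → hevvaxeroze.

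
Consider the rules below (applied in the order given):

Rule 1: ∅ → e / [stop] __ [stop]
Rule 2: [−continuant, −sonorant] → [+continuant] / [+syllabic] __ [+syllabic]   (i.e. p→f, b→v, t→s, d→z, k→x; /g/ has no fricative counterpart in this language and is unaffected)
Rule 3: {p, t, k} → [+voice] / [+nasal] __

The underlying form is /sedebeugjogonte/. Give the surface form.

Rule 1 (stop-cluster e-epenthesis): no segment meets the environment; /sedebeugjogonte/ is unchanged.
Rule 2 (intervocalic spirantization): /d/ is a stop between vowels /e/ and /e/, so it spirantizes to the fricative [z]. /b/ is a stop between vowels /e/ and /e/, so it spirantizes to the fricative [v]. /sedebeugjogonte/ → sezeveugjogonte.
Rule 3 (post-nasal voicing): /t/ is a voiceless stop immediately after the nasal /n/, so it voices to [d]. /sezeveugjogonte/ → sezeveugjogonde.

sezeveugjogonde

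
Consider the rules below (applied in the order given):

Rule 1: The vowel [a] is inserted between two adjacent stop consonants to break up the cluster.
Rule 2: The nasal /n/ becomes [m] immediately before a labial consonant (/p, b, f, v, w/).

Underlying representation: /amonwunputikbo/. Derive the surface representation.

amomwumputikabo

Rule 1 (stop-cluster a-epenthesis): /k/ and /b/ form a stop–stop cluster, so [a] is inserted between them. /amonwunputikbo/ → amonwunputikabo.
Rule 2 (nasal place assimilation): /n/ precedes the labial consonant /w/, so it assimilates in place to [m]. /n/ precedes the labial consonant /p/, so it assimilates in place to [m]. /amonwunputikabo/ → amomwumputikabo.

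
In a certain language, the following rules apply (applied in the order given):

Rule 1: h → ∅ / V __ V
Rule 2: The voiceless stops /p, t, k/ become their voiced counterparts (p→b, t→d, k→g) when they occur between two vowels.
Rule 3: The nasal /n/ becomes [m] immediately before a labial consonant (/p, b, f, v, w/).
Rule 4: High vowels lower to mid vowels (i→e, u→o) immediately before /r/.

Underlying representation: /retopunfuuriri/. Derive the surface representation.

Rule 1 (intervocalic h-deletion): no segment meets the environment; /retopunfuuriri/ is unchanged.
Rule 2 (intervocalic voicing): /t/ is a voiceless stop between vowels /e/ and /o/, so it voices to [d]. /p/ is a voiceless stop between vowels /o/ and /u/, so it voices to [b]. /retopunfuuriri/ → redobunfuuriri.
Rule 3 (nasal place assimilation): /n/ precedes the labial consonant /f/, so it assimilates in place to [m]. /redobunfuuriri/ → redobumfuuriri.
Rule 4 (pre-rhotic lowering): /u/ is a high vowel immediately before /r/, so it lowers to [o]. /i/ is a high vowel immediately before /r/, so it lowers to [e]. /redobumfuuriri/ → redobumfuoreri.

redobumfuoreri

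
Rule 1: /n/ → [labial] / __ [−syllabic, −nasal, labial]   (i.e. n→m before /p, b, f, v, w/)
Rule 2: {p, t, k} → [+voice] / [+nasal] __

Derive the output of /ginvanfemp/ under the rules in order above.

gimvamfemb

Rule 1 (nasal place assimilation): /n/ precedes the labial consonant /v/, so it assimilates in place to [m]. /n/ precedes the labial consonant /f/, so it assimilates in place to [m]. /ginvanfemp/ → gimvamfemp.
Rule 2 (post-nasal voicing): /p/ is a voiceless stop immediately after the nasal /m/, so it voices to [b]. /gimvamfemp/ → gimvamfemb.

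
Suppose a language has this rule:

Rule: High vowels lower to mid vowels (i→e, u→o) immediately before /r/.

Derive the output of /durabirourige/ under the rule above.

/u/ is a high vowel immediately before /r/, so it lowers to [o].
/i/ is a high vowel immediately before /r/, so it lowers to [e].
/u/ is a high vowel immediately before /r/, so it lowers to [o].
The other instance of /i/ does not occur in the required environment and remains unchanged.
Surface form: [doraberoorige].

doraberoorige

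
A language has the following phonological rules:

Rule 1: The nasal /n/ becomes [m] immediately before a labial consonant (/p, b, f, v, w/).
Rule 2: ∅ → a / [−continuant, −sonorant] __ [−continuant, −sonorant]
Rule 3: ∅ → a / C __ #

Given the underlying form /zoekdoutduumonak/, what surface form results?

zoekadoutaduumonaka

Rule 1 (nasal place assimilation): no segment meets the environment; /zoekdoutduumonak/ is unchanged.
Rule 2 (stop-cluster a-epenthesis): /k/ and /d/ form a stop–stop cluster, so [a] is inserted between them. /t/ and /d/ form a stop–stop cluster, so [a] is inserted between them. /zoekdoutduumonak/ → zoekadoutaduumonak.
Rule 3 (final a-epenthesis): the form ends in the consonant /k/, so [a] is inserted word-finally. /zoekadoutaduumonak/ → zoekadoutaduumonaka.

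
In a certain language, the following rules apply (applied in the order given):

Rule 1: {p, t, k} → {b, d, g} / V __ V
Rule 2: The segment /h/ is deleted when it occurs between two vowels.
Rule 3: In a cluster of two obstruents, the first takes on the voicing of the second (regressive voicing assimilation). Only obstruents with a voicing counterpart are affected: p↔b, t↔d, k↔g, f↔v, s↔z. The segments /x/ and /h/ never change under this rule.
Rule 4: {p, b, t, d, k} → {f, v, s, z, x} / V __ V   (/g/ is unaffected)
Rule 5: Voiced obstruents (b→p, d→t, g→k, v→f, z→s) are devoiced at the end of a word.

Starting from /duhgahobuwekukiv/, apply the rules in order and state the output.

Rule 1 (intervocalic voicing): /k/ is a voiceless stop between vowels /e/ and /u/, so it voices to [g]. /k/ is a voiceless stop between vowels /u/ and /i/, so it voices to [g]. /duhgahobuwekukiv/ → duhgahobuwegugiv.
Rule 2 (intervocalic h-deletion): /h/ occurs between vowels /a/ and /o/, so it deletes. /duhgahobuwegugiv/ → duhgaobuwegugiv.
Rule 3 (regressive voicing assimilation): no segment meets the environment; /duhgaobuwegugiv/ is unchanged.
Rule 4 (intervocalic spirantization): /b/ is a stop between vowels /o/ and /u/, so it spirantizes to the fricative [v]. /duhgaobuwegugiv/ → duhgaovuwegugiv.
Rule 5 (final devoicing): /v/ is a voiced obstruent in word-final position, so it devoices to [f]. /duhgaovuwegugiv/ → duhgaovuwegugif.

duhgaovuwegugif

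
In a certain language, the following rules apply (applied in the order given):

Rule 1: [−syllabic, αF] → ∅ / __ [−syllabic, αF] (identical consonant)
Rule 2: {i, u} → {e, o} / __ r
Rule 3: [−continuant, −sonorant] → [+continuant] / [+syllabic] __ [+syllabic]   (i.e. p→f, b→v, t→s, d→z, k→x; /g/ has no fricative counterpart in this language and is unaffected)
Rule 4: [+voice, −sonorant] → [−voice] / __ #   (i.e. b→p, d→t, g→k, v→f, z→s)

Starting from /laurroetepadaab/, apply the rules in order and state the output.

Rule 1 (degemination): /rr/ is a geminate; the first /r/ deletes. /laurroetepadaab/ → lauroetepadaab.
Rule 2 (pre-rhotic lowering): /u/ is a high vowel immediately before /r/, so it lowers to [o]. /lauroetepadaab/ → laoroetepadaab.
Rule 3 (intervocalic spirantization): /t/ is a stop between vowels /e/ and /e/, so it spirantizes to the fricative [s]. /p/ is a stop between vowels /e/ and /a/, so it spirantizes to the fricative [f]. /d/ is a stop between vowels /a/ and /a/, so it spirantizes to the fricative [z]. /laoroetepadaab/ → laoroesefazaab.
Rule 4 (final devoicing): /b/ is a voiced obstruent in word-final position, so it devoices to [p]. /laoroesefazaab/ → laoroesefazaap.

laoroesefazaap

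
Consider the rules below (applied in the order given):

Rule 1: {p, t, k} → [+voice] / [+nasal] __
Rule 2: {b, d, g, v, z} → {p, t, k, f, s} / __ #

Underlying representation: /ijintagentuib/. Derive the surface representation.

Rule 1 (post-nasal voicing): /t/ is a voiceless stop immediately after the nasal /n/, so it voices to [d]. /t/ is a voiceless stop immediately after the nasal /n/, so it voices to [d]. /ijintagentuib/ → ijindagenduib.
Rule 2 (final devoicing): /b/ is a voiced obstruent in word-final position, so it devoices to [p]. /ijindagenduib/ → ijindagenduip.

ijindagenduip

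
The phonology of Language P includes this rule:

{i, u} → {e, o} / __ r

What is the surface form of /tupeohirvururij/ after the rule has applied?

tupeohervororij

Scanning /tupeohirvururij/: /u/ at position 2 is not in the conditioning environment; /i/ is a high vowel immediately before /r/, so it lowers to [e]; /u/ is a high vowel immediately before /r/, so it lowers to [o]; /u/ is a high vowel immediately before /r/, so it lowers to [o]; /i/ at position 14 is not in the conditioning environment.
Result: [tupeohervororij].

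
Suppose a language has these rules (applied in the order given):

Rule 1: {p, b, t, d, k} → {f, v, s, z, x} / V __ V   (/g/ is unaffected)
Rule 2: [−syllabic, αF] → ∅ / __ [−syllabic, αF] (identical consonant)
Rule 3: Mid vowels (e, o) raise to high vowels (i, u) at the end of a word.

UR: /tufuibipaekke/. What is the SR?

Rule 1 (intervocalic spirantization): /b/ is a stop between vowels /i/ and /i/, so it spirantizes to the fricative [v]. /p/ is a stop between vowels /i/ and /a/, so it spirantizes to the fricative [f]. /tufuibipaekke/ → tufuivifaekke.
Rule 2 (degemination): /kk/ is a geminate; the first /k/ deletes. /tufuivifaekke/ → tufuivifaeke.
Rule 3 (final vowel raising): /e/ is a mid vowel in word-final position, so it raises to [i]. /tufuivifaeke/ → tufuivifaeki.

tufuivifaeki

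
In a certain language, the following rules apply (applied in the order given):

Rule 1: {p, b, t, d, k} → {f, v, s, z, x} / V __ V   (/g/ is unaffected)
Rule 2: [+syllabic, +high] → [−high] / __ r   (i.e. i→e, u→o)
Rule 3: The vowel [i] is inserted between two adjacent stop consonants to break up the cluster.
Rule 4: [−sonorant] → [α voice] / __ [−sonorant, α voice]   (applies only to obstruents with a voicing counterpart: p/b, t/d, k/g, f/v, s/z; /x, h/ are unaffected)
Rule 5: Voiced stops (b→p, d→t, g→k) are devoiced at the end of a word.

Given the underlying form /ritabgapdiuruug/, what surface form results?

risabigapidioruuk

Rule 1 (intervocalic spirantization): /t/ is a stop between vowels /i/ and /a/, so it spirantizes to the fricative [s]. /ritabgapdiuruug/ → risabgapdiuruug.
Rule 2 (pre-rhotic lowering): /u/ is a high vowel immediately before /r/, so it lowers to [o]. /risabgapdiuruug/ → risabgapdioruug.
Rule 3 (stop-cluster i-epenthesis): /b/ and /g/ form a stop–stop cluster, so [i] is inserted between them. /p/ and /d/ form a stop–stop cluster, so [i] is inserted between them. /risabgapdioruug/ → risabigapidioruug.
Rule 4 (regressive voicing assimilation): no segment meets the environment; /risabigapidioruug/ is unchanged.
Rule 5 (final devoicing): /g/ is a voiced stop in word-final position, so it devoices to [k]. /risabigapidioruug/ → risabigapidioruuk.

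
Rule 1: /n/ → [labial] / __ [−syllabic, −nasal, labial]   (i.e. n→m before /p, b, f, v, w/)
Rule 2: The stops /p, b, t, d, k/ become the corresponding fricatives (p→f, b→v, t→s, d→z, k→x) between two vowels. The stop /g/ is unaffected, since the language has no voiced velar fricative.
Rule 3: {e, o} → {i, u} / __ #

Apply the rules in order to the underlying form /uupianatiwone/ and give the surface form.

uufianasiwoni

Rule 1 (nasal place assimilation): no segment meets the environment; /uupianatiwone/ is unchanged.
Rule 2 (intervocalic spirantization): /p/ is a stop between vowels /u/ and /i/, so it spirantizes to the fricative [f]. /t/ is a stop between vowels /a/ and /i/, so it spirantizes to the fricative [s]. /uupianatiwone/ → uufianasiwone.
Rule 3 (final vowel raising): /e/ is a mid vowel in word-final position, so it raises to [i]. /uufianasiwone/ → uufianasiwoni.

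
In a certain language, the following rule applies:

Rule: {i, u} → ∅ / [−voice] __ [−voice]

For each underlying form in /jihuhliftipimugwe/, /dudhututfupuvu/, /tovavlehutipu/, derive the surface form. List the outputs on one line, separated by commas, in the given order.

/jihuhliftipimugwe/: /u/ is a high vowel flanked by voiceless consonants /h/ and /h/, so it deletes. /i/ is a high vowel flanked by voiceless consonants /t/ and /p/, so it deletes. → [jihhliftpimugwe].
/dudhututfupuvu/: /u/ is a high vowel flanked by voiceless consonants /h/ and /t/, so it deletes. /u/ is a high vowel flanked by voiceless consonants /t/ and /t/, so it deletes. /u/ is a high vowel flanked by voiceless consonants /f/ and /p/, so it deletes. → [dudhttfpuvu].
/tovavlehutipu/: /u/ is a high vowel flanked by voiceless consonants /h/ and /t/, so it deletes. /i/ is a high vowel flanked by voiceless consonants /t/ and /p/, so it deletes. → [tovavlehtpu].

jihhliftpimugwe, dudhttfpuvu, tovavlehtpu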